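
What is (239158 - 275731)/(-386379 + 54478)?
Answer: 36573/331901 ≈ 0.11019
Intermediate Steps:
(239158 - 275731)/(-386379 + 54478) = -36573/(-331901) = -36573*(-1/331901) = 36573/331901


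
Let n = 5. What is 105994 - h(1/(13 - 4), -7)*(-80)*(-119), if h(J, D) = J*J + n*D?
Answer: 35565194/81 ≈ 4.3908e+5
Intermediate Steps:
h(J, D) = J² + 5*D (h(J, D) = J*J + 5*D = J² + 5*D)
105994 - h(1/(13 - 4), -7)*(-80)*(-119) = 105994 - ((1/(13 - 4))² + 5*(-7))*(-80)*(-119) = 105994 - ((1/9)² - 35)*(-80)*(-119) = 105994 - ((⅑)² - 35)*(-80)*(-119) = 105994 - (1/81 - 35)*(-80)*(-119) = 105994 - (-2834/81*(-80))*(-119) = 105994 - 226720*(-119)/81 = 105994 - 1*(-26979680/81) = 105994 + 26979680/81 = 35565194/81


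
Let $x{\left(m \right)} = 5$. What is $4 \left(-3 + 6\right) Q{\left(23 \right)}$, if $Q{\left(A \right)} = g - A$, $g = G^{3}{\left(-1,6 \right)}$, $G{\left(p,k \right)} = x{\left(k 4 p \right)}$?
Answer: $1224$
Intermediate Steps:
$G{\left(p,k \right)} = 5$
$g = 125$ ($g = 5^{3} = 125$)
$Q{\left(A \right)} = 125 - A$
$4 \left(-3 + 6\right) Q{\left(23 \right)} = 4 \left(-3 + 6\right) \left(125 - 23\right) = 4 \cdot 3 \left(125 - 23\right) = 12 \cdot 102 = 1224$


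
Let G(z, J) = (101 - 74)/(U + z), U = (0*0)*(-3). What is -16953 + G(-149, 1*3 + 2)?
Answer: -2526024/149 ≈ -16953.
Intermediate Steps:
U = 0 (U = 0*(-3) = 0)
G(z, J) = 27/z (G(z, J) = (101 - 74)/(0 + z) = 27/z)
-16953 + G(-149, 1*3 + 2) = -16953 + 27/(-149) = -16953 + 27*(-1/149) = -16953 - 27/149 = -2526024/149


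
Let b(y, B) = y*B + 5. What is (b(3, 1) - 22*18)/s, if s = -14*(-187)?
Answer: -194/1309 ≈ -0.14820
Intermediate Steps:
b(y, B) = 5 + B*y (b(y, B) = B*y + 5 = 5 + B*y)
s = 2618
(b(3, 1) - 22*18)/s = ((5 + 1*3) - 22*18)/2618 = ((5 + 3) - 396)*(1/2618) = (8 - 396)*(1/2618) = -388*1/2618 = -194/1309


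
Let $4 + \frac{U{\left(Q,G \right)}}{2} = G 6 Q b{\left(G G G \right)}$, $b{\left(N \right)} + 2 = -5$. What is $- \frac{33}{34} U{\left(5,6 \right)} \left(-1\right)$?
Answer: $- \frac{41712}{17} \approx -2453.6$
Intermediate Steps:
$b{\left(N \right)} = -7$ ($b{\left(N \right)} = -2 - 5 = -7$)
$U{\left(Q,G \right)} = -8 - 84 G Q$ ($U{\left(Q,G \right)} = -8 + 2 G 6 Q \left(-7\right) = -8 + 2 \cdot 6 G Q \left(-7\right) = -8 + 2 \left(- 42 G Q\right) = -8 - 84 G Q$)
$- \frac{33}{34} U{\left(5,6 \right)} \left(-1\right) = - \frac{33}{34} \left(-8 - 504 \cdot 5\right) \left(-1\right) = \left(-33\right) \frac{1}{34} \left(-8 - 2520\right) \left(-1\right) = \left(- \frac{33}{34}\right) \left(-2528\right) \left(-1\right) = \frac{41712}{17} \left(-1\right) = - \frac{41712}{17}$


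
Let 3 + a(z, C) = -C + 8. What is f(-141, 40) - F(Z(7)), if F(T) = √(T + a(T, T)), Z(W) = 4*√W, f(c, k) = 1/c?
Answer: -1/141 - √5 ≈ -2.2432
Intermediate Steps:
a(z, C) = 5 - C (a(z, C) = -3 + (-C + 8) = -3 + (8 - C) = 5 - C)
F(T) = √5 (F(T) = √(T + (5 - T)) = √5)
f(-141, 40) - F(Z(7)) = 1/(-141) - √5 = -1/141 - √5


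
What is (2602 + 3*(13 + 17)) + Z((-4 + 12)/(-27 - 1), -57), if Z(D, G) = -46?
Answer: 2646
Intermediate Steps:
(2602 + 3*(13 + 17)) + Z((-4 + 12)/(-27 - 1), -57) = (2602 + 3*(13 + 17)) - 46 = (2602 + 3*30) - 46 = (2602 + 90) - 46 = 2692 - 46 = 2646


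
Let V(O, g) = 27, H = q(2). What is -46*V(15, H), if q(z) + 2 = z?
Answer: -1242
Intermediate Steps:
q(z) = -2 + z
H = 0 (H = -2 + 2 = 0)
-46*V(15, H) = -46*27 = -1242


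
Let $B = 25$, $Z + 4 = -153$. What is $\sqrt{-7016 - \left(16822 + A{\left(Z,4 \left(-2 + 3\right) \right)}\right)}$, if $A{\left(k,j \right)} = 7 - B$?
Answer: $2 i \sqrt{5955} \approx 154.34 i$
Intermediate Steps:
$Z = -157$ ($Z = -4 - 153 = -157$)
$A{\left(k,j \right)} = -18$ ($A{\left(k,j \right)} = 7 - 25 = -18$)
$\sqrt{-7016 - \left(16822 + A{\left(Z,4 \left(-2 + 3\right) \right)}\right)} = \sqrt{-7016 - 16804} = \sqrt{-23820} = 2 i \sqrt{5955}$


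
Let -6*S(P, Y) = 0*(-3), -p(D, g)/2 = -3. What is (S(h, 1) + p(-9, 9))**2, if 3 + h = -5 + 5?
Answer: 36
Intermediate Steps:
h = -3 (h = -3 + (-5 + 5) = -3 + 0 = -3)
p(D, g) = 6 (p(D, g) = -2*(-3) = 6)
S(P, Y) = 0 (S(P, Y) = -0*(-3) = -1/6*0 = 0)
(S(h, 1) + p(-9, 9))**2 = (0 + 6)**2 = 6**2 = 36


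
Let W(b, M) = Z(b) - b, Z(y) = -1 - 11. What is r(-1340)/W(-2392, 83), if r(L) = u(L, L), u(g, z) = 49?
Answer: 7/340 ≈ 0.020588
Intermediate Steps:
Z(y) = -12
r(L) = 49
W(b, M) = -12 - b
r(-1340)/W(-2392, 83) = 49/(-12 - 1*(-2392)) = 49/(-12 + 2392) = 49/2380 = 49*(1/2380) = 7/340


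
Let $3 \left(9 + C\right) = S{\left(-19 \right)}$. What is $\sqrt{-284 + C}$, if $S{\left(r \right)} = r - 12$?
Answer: $\frac{i \sqrt{2730}}{3} \approx 17.416 i$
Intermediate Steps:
$S{\left(r \right)} = -12 + r$ ($S{\left(r \right)} = r - 12 = -12 + r$)
$C = - \frac{58}{3}$ ($C = -9 + \frac{-12 - 19}{3} = -9 + \frac{1}{3} \left(-31\right) = -9 - \frac{31}{3} = - \frac{58}{3} \approx -19.333$)
$\sqrt{-284 + C} = \sqrt{-284 - \frac{58}{3}} = \sqrt{- \frac{910}{3}} = \frac{i \sqrt{2730}}{3}$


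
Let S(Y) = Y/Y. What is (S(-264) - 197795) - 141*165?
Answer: -221059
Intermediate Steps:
S(Y) = 1
(S(-264) - 197795) - 141*165 = (1 - 197795) - 141*165 = -197794 - 23265 = -221059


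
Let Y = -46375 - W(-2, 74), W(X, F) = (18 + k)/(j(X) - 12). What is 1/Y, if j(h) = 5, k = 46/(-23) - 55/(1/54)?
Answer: -1/46797 ≈ -2.1369e-5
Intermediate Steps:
k = -2972 (k = 46*(-1/23) - 55/1/54 = -2 - 55*54 = -2 - 2970 = -2972)
W(X, F) = 422 (W(X, F) = (18 - 2972)/(5 - 12) = -2954/(-7) = -2954*(-⅐) = 422)
Y = -46797 (Y = -46375 - 1*422 = -46375 - 422 = -46797)
1/Y = 1/(-46797) = -1/46797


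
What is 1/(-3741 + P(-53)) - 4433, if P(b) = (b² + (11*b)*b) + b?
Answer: -132608761/29914 ≈ -4433.0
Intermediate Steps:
P(b) = b + 12*b² (P(b) = (b² + 11*b²) + b = 12*b² + b = b + 12*b²)
1/(-3741 + P(-53)) - 4433 = 1/(-3741 - 53*(1 + 12*(-53))) - 4433 = 1/(-3741 - 53*(1 - 636)) - 4433 = 1/(-3741 - 53*(-635)) - 4433 = 1/(-3741 + 33655) - 4433 = 1/29914 - 4433 = -132608761/29914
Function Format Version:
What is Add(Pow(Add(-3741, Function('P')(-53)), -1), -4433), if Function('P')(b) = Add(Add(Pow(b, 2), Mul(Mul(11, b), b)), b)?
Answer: Rational(-132608761, 29914) ≈ -4433.0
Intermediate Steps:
Function('P')(b) = Add(b, Mul(12, Pow(b, 2))) (Function('P')(b) = Add(Add(Pow(b, 2), Mul(11, Pow(b, 2))), b) = Add(Mul(12, Pow(b, 2)), b) = Add(b, Mul(12, Pow(b, 2))))
Add(Pow(Add(-3741, Function('P')(-53)), -1), -4433) = Add(Pow(Add(-3741, Mul(-53, Add(1, Mul(12, -53)))), -1), -4433) = Add(Pow(Add(-3741, Mul(-53, Add(1, -636))), -1), -4433) = Add(Pow(Add(-3741, Mul(-53, -635)), -1), -4433) = Add(Pow(Add(-3741, 33655), -1), -4433) = Add(Pow(29914, -1), -4433) = Add(Rational(1, 29914), -4433) = Rational(-132608761, 29914)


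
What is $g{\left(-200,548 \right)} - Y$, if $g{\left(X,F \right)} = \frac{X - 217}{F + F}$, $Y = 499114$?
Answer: $- \frac{547029361}{1096} \approx -4.9911 \cdot 10^{5}$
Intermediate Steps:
$g{\left(X,F \right)} = \frac{-217 + X}{2 F}$
$g{\left(-200,548 \right)} - Y = \frac{-217 - 200}{2 \cdot 548} - 499114 = \frac{1}{2} \cdot \frac{1}{548} \left(-417\right) - 499114 = - \frac{417}{1096} - 499114 = - \frac{547029361}{1096}$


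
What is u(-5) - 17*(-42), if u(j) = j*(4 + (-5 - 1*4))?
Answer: 739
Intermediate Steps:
u(j) = -5*j (u(j) = j*(4 + (-5 - 4)) = j*(4 - 9) = j*(-5) = -5*j)
u(-5) - 17*(-42) = -5*(-5) - 17*(-42) = 25 + 714 = 739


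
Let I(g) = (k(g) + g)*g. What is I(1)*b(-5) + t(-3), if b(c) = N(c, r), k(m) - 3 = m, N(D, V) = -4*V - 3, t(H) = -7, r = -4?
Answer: 58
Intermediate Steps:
N(D, V) = -3 - 4*V
k(m) = 3 + m
I(g) = g*(3 + 2*g) (I(g) = ((3 + g) + g)*g = (3 + 2*g)*g = g*(3 + 2*g))
b(c) = 13 (b(c) = -3 - 4*(-4) = -3 + 16 = 13)
I(1)*b(-5) + t(-3) = (1*(3 + 2*1))*13 - 7 = (1*(3 + 2))*13 - 7 = (1*5)*13 - 7 = 5*13 - 7 = 65 - 7 = 58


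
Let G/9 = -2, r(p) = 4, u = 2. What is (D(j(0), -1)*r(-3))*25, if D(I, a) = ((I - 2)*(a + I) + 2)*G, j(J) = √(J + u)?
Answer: -10800 + 5400*√2 ≈ -3163.2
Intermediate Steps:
G = -18 (G = 9*(-2) = -18)
j(J) = √(2 + J) (j(J) = √(J + 2) = √(2 + J))
D(I, a) = -36 - 18*(-2 + I)*(I + a) (D(I, a) = ((I - 2)*(a + I) + 2)*(-18) = ((-2 + I)*(I + a) + 2)*(-18) = (2 + (-2 + I)*(I + a))*(-18) = -36 - 18*(-2 + I)*(I + a))
(D(j(0), -1)*r(-3))*25 = ((-36 - 18*(√(2 + 0))² + 36*√(2 + 0) + 36*(-1) - 18*√(2 + 0)*(-1))*4)*25 = ((-36 - 18*(√2)² + 36*√2 - 36 - 18*√2*(-1))*4)*25 = ((-36 - 18*2 + 36*√2 - 36 + 18*√2)*4)*25 = ((-36 - 36 + 36*√2 - 36 + 18*√2)*4)*25 = ((-108 + 54*√2)*4)*25 = (-432 + 216*√2)*25 = -10800 + 5400*√2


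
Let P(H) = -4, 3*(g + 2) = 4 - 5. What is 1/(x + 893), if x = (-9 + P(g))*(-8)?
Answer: 1/997 ≈ 0.0010030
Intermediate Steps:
g = -7/3 (g = -2 + (4 - 5)/3 = -2 + (1/3)*(-1) = -2 - 1/3 = -7/3 ≈ -2.3333)
x = 104 (x = (-9 - 4)*(-8) = -13*(-8) = 104)
1/(x + 893) = 1/(104 + 893) = 1/997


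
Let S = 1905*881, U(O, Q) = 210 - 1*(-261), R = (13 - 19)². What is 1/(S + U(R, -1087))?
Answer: 1/1678776 ≈ 5.9567e-7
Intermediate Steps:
R = 36 (R = (-6)² = 36)
U(O, Q) = 471 (U(O, Q) = 210 + 261 = 471)
S = 1678305
1/(S + U(R, -1087)) = 1/(1678305 + 471) = 1/1678776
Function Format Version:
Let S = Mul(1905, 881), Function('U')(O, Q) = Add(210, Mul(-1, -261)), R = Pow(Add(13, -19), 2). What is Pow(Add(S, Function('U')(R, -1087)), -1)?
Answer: Rational(1, 1678776) ≈ 5.9567e-7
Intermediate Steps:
R = 36 (R = Pow(-6, 2) = 36)
Function('U')(O, Q) = 471 (Function('U')(O, Q) = Add(210, 261) = 471)
S = 1678305
Pow(Add(S, Function('U')(R, -1087)), -1) = Pow(Add(1678305, 471), -1) = Pow(1678776, -1) = Rational(1, 1678776)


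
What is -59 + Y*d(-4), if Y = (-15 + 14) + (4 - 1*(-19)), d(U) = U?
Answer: -147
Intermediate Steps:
Y = 22 (Y = -1 + (4 + 19) = -1 + 23 = 22)
-59 + Y*d(-4) = -59 + 22*(-4) = -59 - 88 = -147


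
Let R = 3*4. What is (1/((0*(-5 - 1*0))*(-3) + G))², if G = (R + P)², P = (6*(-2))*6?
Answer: 1/12960000 ≈ 7.7161e-8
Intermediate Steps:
R = 12
P = -72 (P = -12*6 = -72)
G = 3600 (G = (12 - 72)² = (-60)² = 3600)
(1/((0*(-5 - 1*0))*(-3) + G))² = (1/((0*(-5 - 1*0))*(-3) + 3600))² = (1/((0*(-5 + 0))*(-3) + 3600))² = (1/((0*(-5))*(-3) + 3600))² = (1/(0*(-3) + 3600))² = (1/(0 + 3600))² = (1/3600)² = 1/12960000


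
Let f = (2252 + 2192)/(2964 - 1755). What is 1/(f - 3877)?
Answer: -1209/4682849 ≈ -0.00025818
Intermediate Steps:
f = 4444/1209 ≈ 3.6758
1/(f - 3877) = 1/(4444/1209 - 3877) = 1/(-4682849/1209) = -1209/4682849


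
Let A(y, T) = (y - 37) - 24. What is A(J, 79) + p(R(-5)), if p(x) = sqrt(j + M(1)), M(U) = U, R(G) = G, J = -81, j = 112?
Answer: -142 + sqrt(113) ≈ -131.37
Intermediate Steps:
A(y, T) = -61 + y (A(y, T) = (-37 + y) - 24 = -61 + y)
p(x) = sqrt(113) (p(x) = sqrt(112 + 1) = sqrt(113))
A(J, 79) + p(R(-5)) = (-61 - 81) + sqrt(113) = -142 + sqrt(113)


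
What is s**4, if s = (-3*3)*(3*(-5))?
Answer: 332150625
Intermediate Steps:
s = 135 (s = -9*(-15) = 135)
s**4 = 135**4 = 332150625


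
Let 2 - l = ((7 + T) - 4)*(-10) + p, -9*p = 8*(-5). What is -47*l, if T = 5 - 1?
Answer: -28576/9 ≈ -3175.1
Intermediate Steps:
T = 4
p = 40/9 (p = -8*(-5)/9 = -1/9*(-40) = 40/9 ≈ 4.4444)
l = 608/9 (l = 2 - (((7 + 4) - 4)*(-10) + 40/9) = 2 - ((11 - 4)*(-10) + 40/9) = 2 - (7*(-10) + 40/9) = 2 - (-70 + 40/9) = 2 - 1*(-590/9) = 2 + 590/9 = 608/9 ≈ 67.556)
-47*l = -47*608/9 = -28576/9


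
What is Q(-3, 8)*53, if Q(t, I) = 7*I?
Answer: 2968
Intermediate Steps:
Q(-3, 8)*53 = (7*8)*53 = 56*53 = 2968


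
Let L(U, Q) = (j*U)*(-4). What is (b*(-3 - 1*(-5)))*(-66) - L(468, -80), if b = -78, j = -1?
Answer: 8424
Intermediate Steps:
L(U, Q) = 4*U (L(U, Q) = -U*(-4) = 4*U)
(b*(-3 - 1*(-5)))*(-66) - L(468, -80) = -78*(-3 - 1*(-5))*(-66) - 4*468 = -78*(-3 + 5)*(-66) - 1*1872 = -78*2*(-66) - 1872 = -156*(-66) - 1872 = 10296 - 1872 = 8424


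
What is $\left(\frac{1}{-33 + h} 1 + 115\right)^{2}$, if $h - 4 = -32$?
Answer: $\frac{49196196}{3721} \approx 13221.0$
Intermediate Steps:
$h = -28$ ($h = 4 - 32 = -28$)
$\left(\frac{1}{-33 + h} 1 + 115\right)^{2} = \left(\frac{1}{-33 - 28} \cdot 1 + 115\right)^{2} = \left(\frac{1}{-61} \cdot 1 + 115\right)^{2} = \left(\left(- \frac{1}{61}\right) 1 + 115\right)^{2} = \left(- \frac{1}{61} + 115\right)^{2} = \left(\frac{7014}{61}\right)^{2} = \frac{49196196}{3721}$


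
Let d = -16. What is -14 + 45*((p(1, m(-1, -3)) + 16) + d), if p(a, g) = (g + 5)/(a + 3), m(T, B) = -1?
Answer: 31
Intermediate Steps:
p(a, g) = (5 + g)/(3 + a)
-14 + 45*((p(1, m(-1, -3)) + 16) + d) = -14 + 45*(((5 - 1)/(3 + 1) + 16) - 16) = -14 + 45*((4/4 + 16) - 16) = -14 + 45*(((¼)*4 + 16) - 16) = -14 + 45*((1 + 16) - 16) = -14 + 45*(17 - 16) = -14 + 45*1 = -14 + 45 = 31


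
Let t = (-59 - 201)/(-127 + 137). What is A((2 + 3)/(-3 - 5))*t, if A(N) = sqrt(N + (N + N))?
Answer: -13*I*sqrt(30)/2 ≈ -35.602*I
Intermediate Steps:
A(N) = sqrt(3)*sqrt(N) (A(N) = sqrt(N + 2*N) = sqrt(3*N) = sqrt(3)*sqrt(N))
t = -26 (t = -260/10 = -260*1/10 = -26)
A((2 + 3)/(-3 - 5))*t = (sqrt(3)*sqrt((2 + 3)/(-3 - 5)))*(-26) = (sqrt(3)*sqrt(5/(-8)))*(-26) = (sqrt(3)*sqrt(5*(-1/8)))*(-26) = (sqrt(3)*sqrt(-5/8))*(-26) = (sqrt(3)*(I*sqrt(10)/4))*(-26) = (I*sqrt(30)/4)*(-26) = -13*I*sqrt(30)/2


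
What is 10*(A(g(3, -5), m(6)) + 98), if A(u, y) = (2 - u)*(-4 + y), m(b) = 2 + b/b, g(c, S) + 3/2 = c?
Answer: 975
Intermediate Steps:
g(c, S) = -3/2 + c
m(b) = 3 (m(b) = 2 + 1 = 3)
A(u, y) = (-4 + y)*(2 - u)
10*(A(g(3, -5), m(6)) + 98) = 10*((-8 + 2*3 + 4*(-3/2 + 3) - 1*(-3/2 + 3)*3) + 98) = 10*((-8 + 6 + 4*(3/2) - 1*3/2*3) + 98) = 10*((-8 + 6 + 6 - 9/2) + 98) = 10*(-½ + 98) = 10*(195/2) = 975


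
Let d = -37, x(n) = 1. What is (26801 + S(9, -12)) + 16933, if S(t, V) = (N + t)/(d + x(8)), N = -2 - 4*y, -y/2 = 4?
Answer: 524795/12 ≈ 43733.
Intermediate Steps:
y = -8 (y = -2*4 = -8)
N = 30 (N = -2 - 4*(-8) = -2 + 32 = 30)
S(t, V) = -5/6 - t/36 (S(t, V) = (30 + t)/(-37 + 1) = (30 + t)/(-36) = (30 + t)*(-1/36) = -5/6 - t/36)
(26801 + S(9, -12)) + 16933 = (26801 + (-5/6 - 1/36*9)) + 16933 = (26801 + (-5/6 - 1/4)) + 16933 = (26801 - 13/12) + 16933 = 321599/12 + 16933 = 524795/12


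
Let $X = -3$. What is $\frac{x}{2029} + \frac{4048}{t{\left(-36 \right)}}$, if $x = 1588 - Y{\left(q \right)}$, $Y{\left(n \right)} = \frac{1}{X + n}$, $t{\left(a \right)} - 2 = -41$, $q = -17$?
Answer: $- \frac{163029161}{1582620} \approx -103.01$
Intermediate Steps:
$t{\left(a \right)} = -39$ ($t{\left(a \right)} = 2 - 41 = -39$)
$Y{\left(n \right)} = \frac{1}{-3 + n}$
$x = \frac{31761}{20}$ ($x = 1588 - \frac{1}{-3 - 17} = 1588 - \frac{1}{-20} = 1588 - - \frac{1}{20} = 1588 + \frac{1}{20} = \frac{31761}{20} \approx 1588.1$)
$\frac{x}{2029} + \frac{4048}{t{\left(-36 \right)}} = \frac{31761}{20 \cdot 2029} + \frac{4048}{-39} = \frac{31761}{20} \cdot \frac{1}{2029} + 4048 \left(- \frac{1}{39}\right) = \frac{31761}{40580} - \frac{4048}{39} = - \frac{163029161}{1582620}$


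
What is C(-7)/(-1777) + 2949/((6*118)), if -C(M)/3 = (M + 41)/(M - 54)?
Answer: 106530179/25581692 ≈ 4.1643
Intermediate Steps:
C(M) = -3*(41 + M)/(-54 + M) (C(M) = -3*(M + 41)/(M - 54) = -3*(41 + M)/(-54 + M))
C(-7)/(-1777) + 2949/((6*118)) = (3*(-41 - 1*(-7))/(-54 - 7))/(-1777) + 2949/((6*118)) = (3*(-41 + 7)/(-61))*(-1/1777) + 2949/708 = (3*(-1/61)*(-34))*(-1/1777) + 2949*(1/708) = (102/61)*(-1/1777) + 983/236 = -102/108397 + 983/236 = 106530179/25581692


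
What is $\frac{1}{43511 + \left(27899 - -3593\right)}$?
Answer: $\frac{1}{75003} \approx 1.3333 \cdot 10^{-5}$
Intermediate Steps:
$\frac{1}{43511 + \left(27899 - -3593\right)} = \frac{1}{43511 + \left(27899 + 3593\right)} = \frac{1}{43511 + 31492} = \frac{1}{75003}$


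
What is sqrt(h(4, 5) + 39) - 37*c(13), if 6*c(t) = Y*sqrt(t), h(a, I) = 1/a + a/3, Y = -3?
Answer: sqrt(1461)/6 + 37*sqrt(13)/2 ≈ 73.073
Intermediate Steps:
h(a, I) = 1/a + a/3 (h(a, I) = 1/a + a*(1/3) = 1/a + a/3)
c(t) = -sqrt(t)/2 (c(t) = (-3*sqrt(t))/6 = -sqrt(t)/2)
sqrt(h(4, 5) + 39) - 37*c(13) = sqrt((1/4 + (1/3)*4) + 39) - (-37)*sqrt(13)/2 = sqrt((1/4 + 4/3) + 39) + 37*sqrt(13)/2 = sqrt(19/12 + 39) + 37*sqrt(13)/2 = sqrt(487/12) + 37*sqrt(13)/2 = sqrt(1461)/6 + 37*sqrt(13)/2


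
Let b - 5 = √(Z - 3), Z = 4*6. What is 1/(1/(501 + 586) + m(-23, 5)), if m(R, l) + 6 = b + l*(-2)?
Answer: -1856596/16876141 - 1181569*√21/118132987 ≈ -0.15585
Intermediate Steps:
Z = 24
b = 5 + √21 (b = 5 + √(24 - 3) = 5 + √21 ≈ 9.5826)
m(R, l) = -1 + √21 - 2*l (m(R, l) = -6 + ((5 + √21) + l*(-2)) = -6 + ((5 + √21) - 2*l) = -6 + (5 + √21 - 2*l) = -1 + √21 - 2*l)
1/(1/(501 + 586) + m(-23, 5)) = 1/(1/(501 + 586) + (-1 + √21 - 2*5)) = 1/(1/1087 + (-1 + √21 - 10)) = 1/(1/1087 + (-11 + √21)) = 1/(-11956/1087 + √21)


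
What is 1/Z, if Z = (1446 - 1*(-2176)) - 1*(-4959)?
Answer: 1/8581 ≈ 0.00011654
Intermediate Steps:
Z = 8581 (Z = (1446 + 2176) + 4959 = 3622 + 4959 = 8581)
1/Z = 1/8581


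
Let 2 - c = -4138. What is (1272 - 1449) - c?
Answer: -4317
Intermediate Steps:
c = 4140 (c = 2 - 1*(-4138) = 2 + 4138 = 4140)
(1272 - 1449) - c = (1272 - 1449) - 1*4140 = -177 - 4140 = -4317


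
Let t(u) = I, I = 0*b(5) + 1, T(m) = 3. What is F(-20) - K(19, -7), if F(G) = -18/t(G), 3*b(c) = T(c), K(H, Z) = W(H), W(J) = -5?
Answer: -13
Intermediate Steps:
K(H, Z) = -5
b(c) = 1 (b(c) = (⅓)*3 = 1)
I = 1 (I = 0*1 + 1 = 0 + 1 = 1)
t(u) = 1
F(G) = -18 (F(G) = -18/1 = -18*1 = -18)
F(-20) - K(19, -7) = -18 - 1*(-5) = -18 + 5 = -13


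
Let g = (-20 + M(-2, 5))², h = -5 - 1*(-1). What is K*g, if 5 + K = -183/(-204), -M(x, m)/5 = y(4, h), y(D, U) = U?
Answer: 0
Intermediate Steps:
h = -4 (h = -5 + 1 = -4)
M(x, m) = 20 (M(x, m) = -5*(-4) = 20)
K = -279/68 (K = -5 - 183/(-204) = -5 - 183*(-1/204) = -5 + 61/68 = -279/68 ≈ -4.1029)
g = 0 (g = (-20 + 20)² = 0² = 0)
K*g = -279/68*0 = 0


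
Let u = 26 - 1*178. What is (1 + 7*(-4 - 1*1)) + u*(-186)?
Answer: 28238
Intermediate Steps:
u = -152 (u = 26 - 178 = -152)
(1 + 7*(-4 - 1*1)) + u*(-186) = (1 + 7*(-4 - 1*1)) - 152*(-186) = (1 + 7*(-4 - 1)) + 28272 = (1 + 7*(-5)) + 28272 = (1 - 35) + 28272 = -34 + 28272 = 28238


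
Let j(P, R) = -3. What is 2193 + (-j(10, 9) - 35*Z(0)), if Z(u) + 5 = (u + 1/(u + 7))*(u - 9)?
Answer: 2416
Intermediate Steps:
Z(u) = -5 + (-9 + u)*(u + 1/(7 + u)) (Z(u) = -5 + (u + 1/(u + 7))*(u - 9) = -5 + (u + 1/(7 + u))*(-9 + u) = -5 + (-9 + u)*(u + 1/(7 + u)))
2193 + (-j(10, 9) - 35*Z(0)) = 2193 + (-1*(-3) - 35*(-44 + 0**3 - 67*0 - 2*0**2)/(7 + 0)) = 2193 + (3 - 35*(-44 + 0 + 0 - 2*0)/7) = 2193 + (3 - 5*(-44 + 0 + 0 + 0)) = 2193 + (3 - 5*(-44)) = 2193 + (3 - 35*(-44/7)) = 2193 + (3 + 220) = 2193 + 223 = 2416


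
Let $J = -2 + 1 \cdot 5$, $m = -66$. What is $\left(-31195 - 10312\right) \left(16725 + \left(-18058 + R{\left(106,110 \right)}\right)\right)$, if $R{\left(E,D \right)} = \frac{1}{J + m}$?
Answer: $\frac{3485757860}{63} \approx 5.5329 \cdot 10^{7}$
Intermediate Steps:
$J = 3$ ($J = -2 + 5 = 3$)
$R{\left(E,D \right)} = - \frac{1}{63}$ ($R{\left(E,D \right)} = \frac{1}{3 - 66} = \frac{1}{-63} = - \frac{1}{63}$)
$\left(-31195 - 10312\right) \left(16725 + \left(-18058 + R{\left(106,110 \right)}\right)\right) = \left(-31195 - 10312\right) \left(16725 - \frac{1137655}{63}\right) = - 41507 \left(16725 - \frac{1137655}{63}\right) = \left(-41507\right) \left(- \frac{83980}{63}\right) = \frac{3485757860}{63}$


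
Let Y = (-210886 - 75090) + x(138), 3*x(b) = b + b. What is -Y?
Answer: 285884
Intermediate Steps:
x(b) = 2*b/3 (x(b) = (b + b)/3 = (2*b)/3 = 2*b/3)
Y = -285884 (Y = (-210886 - 75090) + (2/3)*138 = -285976 + 92 = -285884)
-Y = -1*(-285884) = 285884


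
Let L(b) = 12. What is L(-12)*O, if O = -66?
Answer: -792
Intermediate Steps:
L(-12)*O = 12*(-66) = -792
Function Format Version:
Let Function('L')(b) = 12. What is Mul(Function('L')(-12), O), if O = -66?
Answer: -792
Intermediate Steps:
Mul(Function('L')(-12), O) = Mul(12, -66) = -792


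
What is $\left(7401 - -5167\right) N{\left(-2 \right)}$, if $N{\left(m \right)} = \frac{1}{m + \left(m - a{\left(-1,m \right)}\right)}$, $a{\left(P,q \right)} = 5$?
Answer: $- \frac{12568}{9} \approx -1396.4$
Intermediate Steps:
$N{\left(m \right)} = \frac{1}{-5 + 2 m}$ ($N{\left(m \right)} = \frac{1}{m + \left(m - 5\right)} = \frac{1}{m + \left(-5 + m\right)} = \frac{1}{-5 + 2 m}$)
$\left(7401 - -5167\right) N{\left(-2 \right)} = \frac{7401 - -5167}{-5 + 2 \left(-2\right)} = \frac{7401 + 5167}{-5 - 4} = \frac{12568}{-9} = 12568 \left(- \frac{1}{9}\right) = - \frac{12568}{9}$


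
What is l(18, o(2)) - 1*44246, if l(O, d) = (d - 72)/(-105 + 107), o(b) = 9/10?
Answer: -885631/20 ≈ -44282.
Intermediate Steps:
o(b) = 9/10 (o(b) = 9*(1/10) = 9/10)
l(O, d) = -36 + d/2 (l(O, d) = (-72 + d)/2 = (-72 + d)*(1/2) = -36 + d/2)
l(18, o(2)) - 1*44246 = (-36 + (1/2)*(9/10)) - 1*44246 = (-36 + 9/20) - 44246 = -711/20 - 44246 = -885631/20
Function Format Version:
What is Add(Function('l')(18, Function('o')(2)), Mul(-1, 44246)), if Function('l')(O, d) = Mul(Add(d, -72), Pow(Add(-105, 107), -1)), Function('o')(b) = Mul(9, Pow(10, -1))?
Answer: Rational(-885631, 20) ≈ -44282.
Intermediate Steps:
Function('o')(b) = Rational(9, 10) (Function('o')(b) = Mul(9, Rational(1, 10)) = Rational(9, 10))
Function('l')(O, d) = Add(-36, Mul(Rational(1, 2), d)) (Function('l')(O, d) = Mul(Add(-72, d), Pow(2, -1)) = Mul(Add(-72, d), Rational(1, 2)) = Add(-36, Mul(Rational(1, 2), d)))
Add(Function('l')(18, Function('o')(2)), Mul(-1, 44246)) = Add(Add(-36, Mul(Rational(1, 2), Rational(9, 10))), Mul(-1, 44246)) = Add(Add(-36, Rational(9, 20)), -44246) = Add(Rational(-711, 20), -44246) = Rational(-885631, 20)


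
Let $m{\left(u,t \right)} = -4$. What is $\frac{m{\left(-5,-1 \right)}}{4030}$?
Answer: $- \frac{2}{2015} \approx -0.00099256$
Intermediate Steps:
$\frac{m{\left(-5,-1 \right)}}{4030} = - \frac{4}{4030} = \left(-4\right) \frac{1}{4030} = - \frac{2}{2015}$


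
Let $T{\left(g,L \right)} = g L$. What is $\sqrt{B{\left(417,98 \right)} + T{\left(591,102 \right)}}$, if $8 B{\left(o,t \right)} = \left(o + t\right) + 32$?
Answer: $\frac{\sqrt{965606}}{4} \approx 245.66$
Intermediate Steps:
$T{\left(g,L \right)} = L g$
$B{\left(o,t \right)} = 4 + \frac{o}{8} + \frac{t}{8}$ ($B{\left(o,t \right)} = \frac{\left(o + t\right) + 32}{8} = \frac{32 + o + t}{8} = 4 + \frac{o}{8} + \frac{t}{8}$)
$\sqrt{B{\left(417,98 \right)} + T{\left(591,102 \right)}} = \sqrt{\left(4 + \frac{1}{8} \cdot 417 + \frac{1}{8} \cdot 98\right) + 102 \cdot 591} = \sqrt{\left(4 + \frac{417}{8} + \frac{49}{4}\right) + 60282} = \sqrt{\frac{547}{8} + 60282} = \sqrt{\frac{482803}{8}} = \frac{\sqrt{965606}}{4}$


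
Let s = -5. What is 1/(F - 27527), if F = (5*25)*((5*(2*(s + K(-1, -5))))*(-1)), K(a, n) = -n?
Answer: -1/27527 ≈ -3.6328e-5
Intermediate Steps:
F = 0 (F = (5*25)*((5*(2*(-5 - 1*(-5))))*(-1)) = 125*((5*(2*(-5 + 5)))*(-1)) = 125*((5*(2*0))*(-1)) = 125*((5*0)*(-1)) = 125*(0*(-1)) = 125*0 = 0)
1/(F - 27527) = 1/(0 - 27527) = 1/(-27527) = -1/27527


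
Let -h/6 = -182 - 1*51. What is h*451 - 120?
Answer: 630378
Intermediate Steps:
h = 1398 (h = -6*(-182 - 1*51) = -6*(-182 - 51) = -6*(-233) = 1398)
h*451 - 120 = 1398*451 - 120 = 630498 - 120 = 630378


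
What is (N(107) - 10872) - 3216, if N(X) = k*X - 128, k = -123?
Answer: -27377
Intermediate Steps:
N(X) = -128 - 123*X (N(X) = -123*X - 128 = -128 - 123*X)
(N(107) - 10872) - 3216 = ((-128 - 123*107) - 10872) - 3216 = ((-128 - 13161) - 10872) - 3216 = (-13289 - 10872) - 3216 = -24161 - 3216 = -27377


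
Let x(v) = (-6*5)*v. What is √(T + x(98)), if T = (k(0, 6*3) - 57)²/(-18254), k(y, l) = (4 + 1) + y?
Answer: 2*I*√61230149741/9127 ≈ 54.223*I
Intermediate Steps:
k(y, l) = 5 + y
x(v) = -30*v
T = -1352/9127 (T = ((5 + 0) - 57)²/(-18254) = (5 - 57)²*(-1/18254) = (-52)²*(-1/18254) = 2704*(-1/18254) = -1352/9127 ≈ -0.14813)
√(T + x(98)) = √(-1352/9127 - 30*98) = √(-1352/9127 - 2940) = √(-26834732/9127) = 2*I*√61230149741/9127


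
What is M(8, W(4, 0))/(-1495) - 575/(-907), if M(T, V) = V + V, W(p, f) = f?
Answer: 575/907 ≈ 0.63396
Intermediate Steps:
M(T, V) = 2*V
M(8, W(4, 0))/(-1495) - 575/(-907) = (2*0)/(-1495) - 575/(-907) = 0*(-1/1495) - 575*(-1/907) = 0 + 575/907 = 575/907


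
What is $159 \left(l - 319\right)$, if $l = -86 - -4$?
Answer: $-63759$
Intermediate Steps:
$l = -82$ ($l = -86 + 4 = -82$)
$159 \left(l - 319\right) = 159 \left(-82 - 319\right) = 159 \left(-401\right) = -63759$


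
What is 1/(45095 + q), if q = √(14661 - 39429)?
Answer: 45095/2033583793 - 24*I*√43/2033583793 ≈ 2.2175e-5 - 7.739e-8*I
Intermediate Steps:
q = 24*I*√43 (q = √(-24768) = 24*I*√43 ≈ 157.38*I)
1/(45095 + q) = 1/(45095 + 24*I*√43)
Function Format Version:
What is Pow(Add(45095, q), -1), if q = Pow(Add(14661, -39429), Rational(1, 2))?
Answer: Add(Rational(45095, 2033583793), Mul(Rational(-24, 2033583793), I, Pow(43, Rational(1, 2)))) ≈ Add(2.2175e-5, Mul(-7.7390e-8, I))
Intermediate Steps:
q = Mul(24, I, Pow(43, Rational(1, 2))) (q = Pow(-24768, Rational(1, 2)) = Mul(24, I, Pow(43, Rational(1, 2))) ≈ Mul(157.38, I))
Pow(Add(45095, q), -1) = Pow(Add(45095, Mul(24, I, Pow(43, Rational(1, 2)))), -1)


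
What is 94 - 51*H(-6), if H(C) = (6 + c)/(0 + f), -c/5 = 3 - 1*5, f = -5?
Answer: 1286/5 ≈ 257.20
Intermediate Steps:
c = 10 (c = -5*(3 - 1*5) = -5*(3 - 5) = -5*(-2) = 10)
H(C) = -16/5 (H(C) = (6 + 10)/(0 - 5) = 16/(-5) = 16*(-1/5) = -16/5)
94 - 51*H(-6) = 94 - 51*(-16/5) = 94 + 816/5 = 1286/5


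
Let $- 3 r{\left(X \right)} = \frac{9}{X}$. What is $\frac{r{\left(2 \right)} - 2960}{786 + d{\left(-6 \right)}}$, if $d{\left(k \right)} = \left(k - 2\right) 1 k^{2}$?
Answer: $- \frac{5923}{996} \approx -5.9468$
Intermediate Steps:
$r{\left(X \right)} = - \frac{3}{X}$ ($r{\left(X \right)} = - \frac{9 \frac{1}{X}}{3} = - \frac{3}{X}$)
$d{\left(k \right)} = k^{2} \left(-2 + k\right)$ ($d{\left(k \right)} = \left(-2 + k\right) 1 k^{2} = \left(-2 + k\right) k^{2} = k^{2} \left(-2 + k\right)$)
$\frac{r{\left(2 \right)} - 2960}{786 + d{\left(-6 \right)}} = \frac{- \frac{3}{2} - 2960}{786 + \left(-6\right)^{2} \left(-2 - 6\right)} = \frac{\left(-3\right) \frac{1}{2} - 2960}{786 + 36 \left(-8\right)} = \frac{- \frac{3}{2} - 2960}{786 - 288} = - \frac{5923}{2 \cdot 498} = \left(- \frac{5923}{2}\right) \frac{1}{498} = - \frac{5923}{996}$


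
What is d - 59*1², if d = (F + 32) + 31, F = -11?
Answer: -7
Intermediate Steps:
d = 52 (d = (-11 + 32) + 31 = 21 + 31 = 52)
d - 59*1² = 52 - 59*1² = 52 - 59*1 = 52 - 59 = -7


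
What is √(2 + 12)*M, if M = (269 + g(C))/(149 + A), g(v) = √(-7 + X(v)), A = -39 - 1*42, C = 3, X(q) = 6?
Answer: √14*(269 + I)/68 ≈ 14.802 + 0.055024*I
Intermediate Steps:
A = -81 (A = -39 - 42 = -81)
g(v) = I (g(v) = √(-7 + 6) = √(-1) = I)
M = 269/68 + I/68 (M = (269 + I)/(149 - 81) = (269 + I)/68 = (269 + I)*(1/68) = 269/68 + I/68 ≈ 3.9559 + 0.014706*I)
√(2 + 12)*M = √(2 + 12)*(269/68 + I/68) = √14*(269/68 + I/68)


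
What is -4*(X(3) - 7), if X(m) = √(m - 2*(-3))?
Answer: 16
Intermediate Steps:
X(m) = √(6 + m) (X(m) = √(m + 6) = √(6 + m))
-4*(X(3) - 7) = -4*(√(6 + 3) - 7) = -4*(√9 - 7) = -4*(3 - 7) = -4*(-4) = 16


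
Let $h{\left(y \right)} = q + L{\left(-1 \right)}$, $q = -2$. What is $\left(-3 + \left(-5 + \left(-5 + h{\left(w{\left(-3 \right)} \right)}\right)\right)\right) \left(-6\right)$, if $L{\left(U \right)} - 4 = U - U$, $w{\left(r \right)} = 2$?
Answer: $66$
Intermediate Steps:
$L{\left(U \right)} = 4$ ($L{\left(U \right)} = 4 + \left(U - U\right) = 4 + 0 = 4$)
$h{\left(y \right)} = 2$ ($h{\left(y \right)} = -2 + 4 = 2$)
$\left(-3 + \left(-5 + \left(-5 + h{\left(w{\left(-3 \right)} \right)}\right)\right)\right) \left(-6\right) = \left(-3 + \left(-5 + \left(-5 + 2\right)\right)\right) \left(-6\right) = \left(-3 - 8\right) \left(-6\right) = \left(-11\right) \left(-6\right) = 66$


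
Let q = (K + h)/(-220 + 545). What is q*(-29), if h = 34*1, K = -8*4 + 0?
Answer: -58/325 ≈ -0.17846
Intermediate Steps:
K = -32 (K = -32 + 0 = -32)
h = 34
q = 2/325 (q = (-32 + 34)/(-220 + 545) = 2/325 ≈ 0.0061538)
q*(-29) = (2/325)*(-29) = -58/325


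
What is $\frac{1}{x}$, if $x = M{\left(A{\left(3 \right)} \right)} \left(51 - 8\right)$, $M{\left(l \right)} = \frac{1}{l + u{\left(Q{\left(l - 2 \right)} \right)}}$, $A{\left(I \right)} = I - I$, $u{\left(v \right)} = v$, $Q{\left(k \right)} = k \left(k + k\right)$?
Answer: $\frac{8}{43} \approx 0.18605$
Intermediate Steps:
$Q{\left(k \right)} = 2 k^{2}$ ($Q{\left(k \right)} = k 2 k = 2 k^{2}$)
$A{\left(I \right)} = 0$
$M{\left(l \right)} = \frac{1}{l + 2 \left(-2 + l\right)^{2}}$ ($M{\left(l \right)} = \frac{1}{l + 2 \left(l - 2\right)^{2}} = \frac{1}{l + 2 \left(-2 + l\right)^{2}}$)
$x = \frac{43}{8}$ ($x = \frac{51 - 8}{0 + 2 \left(-2 + 0\right)^{2}} = \frac{1}{0 + 2 \left(-2\right)^{2}} \cdot 43 = \frac{1}{0 + 2 \cdot 4} \cdot 43 = \frac{1}{0 + 8} \cdot 43 = \frac{1}{8} \cdot 43 = \frac{43}{8} \approx 5.375$)
$\frac{1}{x} = \frac{1}{\frac{43}{8}} = \frac{8}{43}$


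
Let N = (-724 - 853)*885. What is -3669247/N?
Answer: 3669247/1395645 ≈ 2.6291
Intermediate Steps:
N = -1395645 (N = -1577*885 = -1395645)
-3669247/N = -3669247/(-1395645) = -3669247*(-1/1395645) = 3669247/1395645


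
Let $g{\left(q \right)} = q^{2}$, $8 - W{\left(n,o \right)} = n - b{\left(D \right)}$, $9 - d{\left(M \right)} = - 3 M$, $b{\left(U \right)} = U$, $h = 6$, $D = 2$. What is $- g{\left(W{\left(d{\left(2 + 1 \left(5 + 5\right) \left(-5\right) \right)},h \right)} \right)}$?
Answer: $-21025$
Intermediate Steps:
$d{\left(M \right)} = 9 + 3 M$ ($d{\left(M \right)} = 9 - - 3 M = 9 + 3 M$)
$W{\left(n,o \right)} = 10 - n$ ($W{\left(n,o \right)} = 8 - \left(n - 2\right) = 8 - \left(-2 + n\right) = 10 - n$)
$- g{\left(W{\left(d{\left(2 + 1 \left(5 + 5\right) \left(-5\right) \right)},h \right)} \right)} = - \left(10 - \left(9 + 3 \left(2 + 1 \left(5 + 5\right) \left(-5\right)\right)\right)\right)^{2} = - \left(10 - \left(9 + 3 \left(2 + 1 \cdot 10 \left(-5\right)\right)\right)\right)^{2} = - \left(10 - \left(9 + 3 \left(2 + 10 \left(-5\right)\right)\right)\right)^{2} = - \left(10 - \left(9 + 3 \left(2 - 50\right)\right)\right)^{2} = - \left(10 - \left(9 + 3 \left(-48\right)\right)\right)^{2} = - \left(10 - \left(9 - 144\right)\right)^{2} = - \left(10 - -135\right)^{2} = - \left(10 + 135\right)^{2} = - 145^{2} = \left(-1\right) 21025 = -21025$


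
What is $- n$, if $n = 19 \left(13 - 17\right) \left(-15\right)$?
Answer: $-1140$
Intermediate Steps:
$n = 1140$ ($n = 19 \left(13 - 17\right) \left(-15\right) = 19 \left(-4\right) \left(-15\right) = \left(-76\right) \left(-15\right) = 1140$)
$- n = \left(-1\right) 1140 = -1140$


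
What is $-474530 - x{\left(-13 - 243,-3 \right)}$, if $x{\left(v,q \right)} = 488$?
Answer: $-475018$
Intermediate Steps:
$-474530 - x{\left(-13 - 243,-3 \right)} = -474530 - 488 = -475018$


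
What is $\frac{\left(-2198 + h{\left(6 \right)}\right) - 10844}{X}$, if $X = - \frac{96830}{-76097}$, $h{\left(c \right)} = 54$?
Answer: $- \frac{494173918}{48415} \approx -10207.0$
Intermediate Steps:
$X = \frac{96830}{76097}$ ($X = \left(-96830\right) \left(- \frac{1}{76097}\right) = \frac{96830}{76097} \approx 1.2725$)
$\frac{\left(-2198 + h{\left(6 \right)}\right) - 10844}{X} = \frac{\left(-2198 + 54\right) - 10844}{\frac{96830}{76097}} = \left(-2144 - 10844\right) \frac{76097}{96830} = \left(-12988\right) \frac{76097}{96830} = - \frac{494173918}{48415}$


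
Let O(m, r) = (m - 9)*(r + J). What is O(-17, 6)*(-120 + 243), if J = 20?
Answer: -83148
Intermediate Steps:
O(m, r) = (-9 + m)*(20 + r) (O(m, r) = (m - 9)*(r + 20) = (-9 + m)*(20 + r))
O(-17, 6)*(-120 + 243) = (-180 - 9*6 + 20*(-17) - 17*6)*(-120 + 243) = (-180 - 54 - 340 - 102)*123 = -676*123 = -83148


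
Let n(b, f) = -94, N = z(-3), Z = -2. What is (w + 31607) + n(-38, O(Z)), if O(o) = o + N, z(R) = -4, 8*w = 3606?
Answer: 127855/4 ≈ 31964.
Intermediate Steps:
w = 1803/4 (w = (⅛)*3606 = 1803/4 ≈ 450.75)
N = -4
O(o) = -4 + o (O(o) = o - 4 = -4 + o)
(w + 31607) + n(-38, O(Z)) = (1803/4 + 31607) - 94 = 128231/4 - 94 = 127855/4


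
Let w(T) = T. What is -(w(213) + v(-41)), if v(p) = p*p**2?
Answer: 68708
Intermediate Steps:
v(p) = p**3
-(w(213) + v(-41)) = -(213 + (-41)**3) = -(213 - 68921) = -1*(-68708) = 68708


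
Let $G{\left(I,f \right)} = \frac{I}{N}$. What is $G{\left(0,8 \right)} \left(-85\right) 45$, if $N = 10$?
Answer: $0$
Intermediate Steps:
$G{\left(I,f \right)} = \frac{I}{10}$
$G{\left(0,8 \right)} \left(-85\right) 45 = \frac{1}{10} \cdot 0 \left(-85\right) 45 = 0 \left(-85\right) 45 = 0 \cdot 45 = 0$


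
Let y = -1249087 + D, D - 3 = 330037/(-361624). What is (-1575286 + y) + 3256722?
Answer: 156348529611/361624 ≈ 4.3235e+5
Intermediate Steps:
D = 754835/361624 (D = 3 + 330037/(-361624) = 3 + 330037*(-1/361624) = 3 - 330037/361624 = 754835/361624 ≈ 2.0873)
y = -451699082453/361624 (y = -1249087 + 754835/361624 = -451699082453/361624 ≈ -1.2491e+6)
(-1575286 + y) + 3256722 = (-1575286 - 451699082453/361624) + 3256722 = -1021360306917/361624 + 3256722 = 156348529611/361624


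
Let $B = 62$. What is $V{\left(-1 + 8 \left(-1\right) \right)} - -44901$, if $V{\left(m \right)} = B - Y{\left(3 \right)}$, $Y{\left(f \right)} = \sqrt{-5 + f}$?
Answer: $44963 - i \sqrt{2} \approx 44963.0 - 1.4142 i$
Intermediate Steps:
$V{\left(m \right)} = 62 - i \sqrt{2}$ ($V{\left(m \right)} = 62 - \sqrt{-5 + 3} = 62 - \sqrt{-2} = 62 - i \sqrt{2}$)
$V{\left(-1 + 8 \left(-1\right) \right)} - -44901 = \left(62 - i \sqrt{2}\right) - -44901 = \left(62 - i \sqrt{2}\right) + 44901 = 44963 - i \sqrt{2}$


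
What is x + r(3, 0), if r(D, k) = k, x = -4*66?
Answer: -264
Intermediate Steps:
x = -264
x + r(3, 0) = -264 + 0 = -264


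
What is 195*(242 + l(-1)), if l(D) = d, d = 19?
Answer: 50895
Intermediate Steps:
l(D) = 19
195*(242 + l(-1)) = 195*(242 + 19) = 195*261 = 50895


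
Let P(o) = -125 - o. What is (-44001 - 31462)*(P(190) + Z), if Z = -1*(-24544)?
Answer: -1828393027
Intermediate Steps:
Z = 24544
(-44001 - 31462)*(P(190) + Z) = (-44001 - 31462)*((-125 - 1*190) + 24544) = -75463*((-125 - 190) + 24544) = -75463*(-315 + 24544) = -75463*24229 = -1828393027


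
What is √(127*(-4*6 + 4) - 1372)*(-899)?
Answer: -1798*I*√978 ≈ -56229.0*I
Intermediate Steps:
√(127*(-4*6 + 4) - 1372)*(-899) = √(127*(-24 + 4) - 1372)*(-899) = √(127*(-20) - 1372)*(-899) = √(-2540 - 1372)*(-899) = √(-3912)*(-899) = (2*I*√978)*(-899) = -1798*I*√978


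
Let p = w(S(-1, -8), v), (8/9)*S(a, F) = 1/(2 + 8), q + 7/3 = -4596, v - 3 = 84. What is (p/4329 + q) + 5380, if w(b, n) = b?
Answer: 90235603/115440 ≈ 781.67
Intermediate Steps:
v = 87 (v = 3 + 84 = 87)
q = -13795/3 (q = -7/3 - 4596 = -13795/3 ≈ -4598.3)
S(a, F) = 9/80 (S(a, F) = 9/(8*(2 + 8)) = (9/8)/10 = (9/8)*(⅒) = 9/80)
p = 9/80 ≈ 0.11250
(p/4329 + q) + 5380 = ((9/80)/4329 - 13795/3) + 5380 = ((9/80)*(1/4329) - 13795/3) + 5380 = (1/38480 - 13795/3) + 5380 = -530831597/115440 + 5380 = 90235603/115440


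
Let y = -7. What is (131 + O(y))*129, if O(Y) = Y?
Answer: 15996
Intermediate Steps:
(131 + O(y))*129 = (131 - 7)*129 = 124*129 = 15996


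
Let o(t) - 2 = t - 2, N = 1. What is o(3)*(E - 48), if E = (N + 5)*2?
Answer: -108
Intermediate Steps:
o(t) = t (o(t) = 2 + (t - 2) = 2 + (-2 + t) = t)
E = 12 (E = (1 + 5)*2 = 6*2 = 12)
o(3)*(E - 48) = 3*(12 - 48) = 3*(-36) = -108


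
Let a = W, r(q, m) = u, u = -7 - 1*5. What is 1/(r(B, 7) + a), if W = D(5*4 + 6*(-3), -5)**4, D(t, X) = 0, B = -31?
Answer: -1/12 ≈ -0.083333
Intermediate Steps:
u = -12 (u = -7 - 5 = -12)
r(q, m) = -12
W = 0 (W = 0**4 = 0)
a = 0
1/(r(B, 7) + a) = 1/(-12 + 0) = 1/(-12) = -1/12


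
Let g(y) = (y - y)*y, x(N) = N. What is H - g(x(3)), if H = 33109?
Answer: 33109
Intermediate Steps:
g(y) = 0 (g(y) = 0*y = 0)
H - g(x(3)) = 33109 - 1*0 = 33109 + 0 = 33109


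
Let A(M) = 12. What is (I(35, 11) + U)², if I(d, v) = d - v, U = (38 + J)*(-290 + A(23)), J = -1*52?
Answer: 15335056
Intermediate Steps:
J = -52
U = 3892 (U = (38 - 52)*(-290 + 12) = -14*(-278) = 3892)
(I(35, 11) + U)² = ((35 - 1*11) + 3892)² = ((35 - 11) + 3892)² = (24 + 3892)² = 3916² = 15335056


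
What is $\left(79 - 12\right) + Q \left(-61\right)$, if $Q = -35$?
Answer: $2202$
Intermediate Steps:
$\left(79 - 12\right) + Q \left(-61\right) = \left(79 - 12\right) - -2135 = 67 + 2135 = 2202$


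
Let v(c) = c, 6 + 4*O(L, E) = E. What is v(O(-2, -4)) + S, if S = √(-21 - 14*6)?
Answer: -5/2 + I*√105 ≈ -2.5 + 10.247*I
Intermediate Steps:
O(L, E) = -3/2 + E/4
S = I*√105 (S = √(-21 - 84) = √(-105) = I*√105 ≈ 10.247*I)
v(O(-2, -4)) + S = (-3/2 + (¼)*(-4)) + I*√105 = (-3/2 - 1) + I*√105 = -5/2 + I*√105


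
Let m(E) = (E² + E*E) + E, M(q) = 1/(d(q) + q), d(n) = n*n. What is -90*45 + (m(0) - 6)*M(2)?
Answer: -4051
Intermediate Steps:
d(n) = n²
M(q) = 1/(q + q²) (M(q) = 1/(q² + q) = 1/(q + q²))
m(E) = E + 2*E² (m(E) = (E² + E²) + E = 2*E² + E = E + 2*E²)
-90*45 + (m(0) - 6)*M(2) = -90*45 + (0*(1 + 2*0) - 6)*(1/(2*(1 + 2))) = -4050 + (0*(1 + 0) - 6)*((½)/3) = -4050 + (0*1 - 6)*((½)*(⅓)) = -4050 + (0 - 6)*(⅙) = -4050 - 6*⅙ = -4050 - 1 = -4051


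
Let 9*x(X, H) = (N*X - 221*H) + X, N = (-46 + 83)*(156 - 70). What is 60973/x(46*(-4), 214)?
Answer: -548757/632966 ≈ -0.86696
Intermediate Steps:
N = 3182 (N = 37*86 = 3182)
x(X, H) = -221*H/9 + 1061*X/3 (x(X, H) = ((3182*X - 221*H) + X)/9 = ((-221*H + 3182*X) + X)/9 = (-221*H + 3183*X)/9 = -221*H/9 + 1061*X/3)
60973/x(46*(-4), 214) = 60973/(-221/9*214 + 1061*(46*(-4))/3) = 60973/(-47294/9 + (1061/3)*(-184)) = 60973/(-47294/9 - 195224/3) = 60973/(-632966/9) = 60973*(-9/632966) = -548757/632966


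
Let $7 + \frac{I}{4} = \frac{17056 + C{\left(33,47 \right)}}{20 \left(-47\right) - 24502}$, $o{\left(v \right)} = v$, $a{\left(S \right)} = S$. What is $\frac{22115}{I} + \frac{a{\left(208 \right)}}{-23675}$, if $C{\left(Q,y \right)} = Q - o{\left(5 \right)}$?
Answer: $- \frac{6660448556673}{9241678300} \approx -720.7$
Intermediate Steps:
$C{\left(Q,y \right)} = -5 + Q$ ($C{\left(Q,y \right)} = Q - 5 = -5 + Q$)
$I = - \frac{390356}{12721}$ ($I = -28 + 4 \frac{17056 + \left(-5 + 33\right)}{20 \left(-47\right) - 24502} = -28 + 4 \frac{17056 + 28}{-940 - 24502} = -28 + 4 \frac{17084}{-25442} = -28 + 4 \cdot 17084 \left(- \frac{1}{25442}\right) = -28 + 4 \left(- \frac{8542}{12721}\right) = -28 - \frac{34168}{12721} = - \frac{390356}{12721} \approx -30.686$)
$\frac{22115}{I} + \frac{a{\left(208 \right)}}{-23675} = \frac{22115}{- \frac{390356}{12721}} + \frac{208}{-23675} = 22115 \left(- \frac{12721}{390356}\right) + 208 \left(- \frac{1}{23675}\right) = - \frac{281324915}{390356} - \frac{208}{23675} = - \frac{6660448556673}{9241678300}$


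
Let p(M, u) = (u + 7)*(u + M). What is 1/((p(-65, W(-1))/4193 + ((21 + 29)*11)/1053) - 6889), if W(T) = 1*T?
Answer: -4415229/30414623419 ≈ -0.00014517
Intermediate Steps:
W(T) = T
p(M, u) = (7 + u)*(M + u)
1/((p(-65, W(-1))/4193 + ((21 + 29)*11)/1053) - 6889) = 1/((((-1)² + 7*(-65) + 7*(-1) - 65*(-1))/4193 + ((21 + 29)*11)/1053) - 6889) = 1/(((1 - 455 - 7 + 65)*(1/4193) + (50*11)*(1/1053)) - 6889) = 1/((-396*1/4193 + 550*(1/1053)) - 6889) = 1/((-396/4193 + 550/1053) - 6889) = 1/(1889162/4415229 - 6889) = 1/(-30414623419/4415229) = -4415229/30414623419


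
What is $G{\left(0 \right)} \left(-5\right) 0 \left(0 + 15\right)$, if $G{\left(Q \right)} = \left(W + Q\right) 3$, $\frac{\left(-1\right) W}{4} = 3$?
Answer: $0$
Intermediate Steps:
$W = -12$ ($W = \left(-4\right) 3 = -12$)
$G{\left(Q \right)} = -36 + 3 Q$ ($G{\left(Q \right)} = \left(-12 + Q\right) 3 = -36 + 3 Q$)
$G{\left(0 \right)} \left(-5\right) 0 \left(0 + 15\right) = \left(-36 + 3 \cdot 0\right) \left(-5\right) 0 \left(0 + 15\right) = \left(-36 + 0\right) \left(-5\right) 0 \cdot 15 = \left(-36\right) \left(-5\right) 0 \cdot 15 = 180 \cdot 0 \cdot 15 = 0 \cdot 15 = 0$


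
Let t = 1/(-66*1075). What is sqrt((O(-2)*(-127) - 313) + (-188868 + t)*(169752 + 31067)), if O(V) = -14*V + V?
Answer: I*sqrt(7637091851302067022)/14190 ≈ 1.9475e+5*I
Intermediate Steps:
O(V) = -13*V
t = -1/70950 (t = 1/(-70950) = -1/70950 ≈ -1.4094e-5)
sqrt((O(-2)*(-127) - 313) + (-188868 + t)*(169752 + 31067)) = sqrt((-13*(-2)*(-127) - 313) + (-188868 - 1/70950)*(169752 + 31067)) = sqrt((26*(-127) - 313) - 13400184601/70950*200819) = sqrt((-3302 - 313) - 2691011671388219/70950) = sqrt(-3615 - 2691011671388219/70950) = sqrt(-2691011927872469/70950) = I*sqrt(7637091851302067022)/14190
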